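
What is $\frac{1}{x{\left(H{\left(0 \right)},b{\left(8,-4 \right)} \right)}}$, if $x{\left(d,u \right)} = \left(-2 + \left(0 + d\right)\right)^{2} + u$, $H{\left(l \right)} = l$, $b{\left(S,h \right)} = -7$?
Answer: $- \frac{1}{3} \approx -0.33333$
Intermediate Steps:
$x{\left(d,u \right)} = u + \left(-2 + d\right)^{2}$ ($x{\left(d,u \right)} = \left(-2 + d\right)^{2} + u = u + \left(-2 + d\right)^{2}$)
$\frac{1}{x{\left(H{\left(0 \right)},b{\left(8,-4 \right)} \right)}} = \frac{1}{-7 + \left(-2 + 0\right)^{2}} = \frac{1}{-7 + \left(-2\right)^{2}} = \frac{1}{-7 + 4} = \frac{1}{-3} = - \frac{1}{3}$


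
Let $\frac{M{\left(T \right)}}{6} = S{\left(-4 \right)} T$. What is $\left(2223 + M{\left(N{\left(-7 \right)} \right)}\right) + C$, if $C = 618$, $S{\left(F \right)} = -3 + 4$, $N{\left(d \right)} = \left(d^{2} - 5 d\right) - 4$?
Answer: $3321$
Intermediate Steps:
$N{\left(d \right)} = -4 + d^{2} - 5 d$
$S{\left(F \right)} = 1$
$M{\left(T \right)} = 6 T$ ($M{\left(T \right)} = 6 \cdot 1 T = 6 T$)
$\left(2223 + M{\left(N{\left(-7 \right)} \right)}\right) + C = \left(2223 + 6 \left(-4 + \left(-7\right)^{2} - -35\right)\right) + 618 = \left(2223 + 6 \left(-4 + 49 + 35\right)\right) + 618 = \left(2223 + 6 \cdot 80\right) + 618 = \left(2223 + 480\right) + 618 = 2703 + 618 = 3321$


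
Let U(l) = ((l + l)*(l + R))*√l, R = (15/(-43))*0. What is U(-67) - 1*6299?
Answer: -6299 + 8978*I*√67 ≈ -6299.0 + 73488.0*I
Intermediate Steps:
R = 0 (R = (15*(-1/43))*0 = -15/43*0 = 0)
U(l) = 2*l^(5/2) (U(l) = ((l + l)*(l + 0))*√l = ((2*l)*l)*√l = (2*l²)*√l = 2*l^(5/2))
U(-67) - 1*6299 = 2*(-67)^(5/2) - 1*6299 = 2*(4489*I*√67) - 6299 = 8978*I*√67 - 6299 = -6299 + 8978*I*√67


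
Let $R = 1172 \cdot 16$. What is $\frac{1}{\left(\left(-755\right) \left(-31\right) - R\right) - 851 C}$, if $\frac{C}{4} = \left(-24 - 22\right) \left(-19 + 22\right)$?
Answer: $\frac{1}{474405} \approx 2.1079 \cdot 10^{-6}$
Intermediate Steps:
$R = 18752$
$C = -552$ ($C = 4 \left(-24 - 22\right) \left(-19 + 22\right) = 4 \left(\left(-46\right) 3\right) = 4 \left(-138\right) = -552$)
$\frac{1}{\left(\left(-755\right) \left(-31\right) - R\right) - 851 C} = \frac{1}{\left(\left(-755\right) \left(-31\right) - 18752\right) - -469752} = \frac{1}{\left(23405 - 18752\right) + 469752} = \frac{1}{4653 + 469752} = \frac{1}{474405}$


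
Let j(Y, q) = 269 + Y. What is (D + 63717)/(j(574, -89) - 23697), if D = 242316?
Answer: -7847/586 ≈ -13.391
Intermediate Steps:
(D + 63717)/(j(574, -89) - 23697) = (242316 + 63717)/((269 + 574) - 23697) = 306033/(843 - 23697) = 306033/(-22854) = 306033*(-1/22854) = -7847/586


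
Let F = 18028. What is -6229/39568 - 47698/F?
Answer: -499902719/178332976 ≈ -2.8032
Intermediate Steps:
-6229/39568 - 47698/F = -6229/39568 - 47698/18028 = -6229*1/39568 - 47698*1/18028 = -6229/39568 - 23849/9014 = -499902719/178332976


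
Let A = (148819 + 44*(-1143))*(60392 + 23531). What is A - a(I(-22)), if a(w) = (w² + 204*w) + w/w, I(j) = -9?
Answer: 8268683175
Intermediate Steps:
a(w) = 1 + w² + 204*w (a(w) = (w² + 204*w) + 1 = 1 + w² + 204*w)
A = 8268681421 (A = (148819 - 50292)*83923 = 98527*83923 = 8268681421)
A - a(I(-22)) = 8268681421 - (1 + (-9)² + 204*(-9)) = 8268681421 - (1 + 81 - 1836) = 8268681421 - 1*(-1754) = 8268681421 + 1754 = 8268683175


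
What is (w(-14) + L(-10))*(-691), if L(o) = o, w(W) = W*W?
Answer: -128526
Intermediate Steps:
w(W) = W²
(w(-14) + L(-10))*(-691) = ((-14)² - 10)*(-691) = (196 - 10)*(-691) = 186*(-691) = -128526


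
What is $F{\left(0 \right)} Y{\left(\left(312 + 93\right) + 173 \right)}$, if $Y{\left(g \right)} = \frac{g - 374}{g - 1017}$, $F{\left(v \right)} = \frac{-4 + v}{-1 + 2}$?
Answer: $\frac{816}{439} \approx 1.8588$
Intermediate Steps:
$F{\left(v \right)} = -4 + v$ ($F{\left(v \right)} = \frac{-4 + v}{1} = \left(-4 + v\right) 1 = -4 + v$)
$Y{\left(g \right)} = \frac{-374 + g}{-1017 + g}$
$F{\left(0 \right)} Y{\left(\left(312 + 93\right) + 173 \right)} = \left(-4 + 0\right) \frac{-374 + \left(\left(312 + 93\right) + 173\right)}{-1017 + \left(\left(312 + 93\right) + 173\right)} = - 4 \frac{-374 + \left(405 + 173\right)}{-1017 + \left(405 + 173\right)} = - 4 \frac{-374 + 578}{-1017 + 578} = - 4 \frac{1}{-439} \cdot 204 = - 4 \left(\left(- \frac{1}{439}\right) 204\right) = \left(-4\right) \left(- \frac{204}{439}\right) = \frac{816}{439}$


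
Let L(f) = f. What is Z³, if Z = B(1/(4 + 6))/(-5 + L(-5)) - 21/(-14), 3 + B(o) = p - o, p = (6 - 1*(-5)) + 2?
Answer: 132651/1000000 ≈ 0.13265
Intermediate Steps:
p = 13 (p = (6 + 5) + 2 = 11 + 2 = 13)
B(o) = 10 - o (B(o) = -3 + (13 - o) = 10 - o)
Z = 51/100 (Z = (10 - 1/(4 + 6))/(-5 - 5) - 21/(-14) = (10 - 1/10)/(-10) - 21*(-1/14) = (10 - 1*⅒)*(-⅒) + 3/2 = (10 - ⅒)*(-⅒) + 3/2 = (99/10)*(-⅒) + 3/2 = -99/100 + 3/2 = 51/100 ≈ 0.51000)
Z³ = (51/100)³ = 132651/1000000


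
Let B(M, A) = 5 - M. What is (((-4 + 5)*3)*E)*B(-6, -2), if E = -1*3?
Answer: -99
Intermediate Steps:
E = -3
(((-4 + 5)*3)*E)*B(-6, -2) = (((-4 + 5)*3)*(-3))*(5 - 1*(-6)) = ((1*3)*(-3))*(5 + 6) = (3*(-3))*11 = -9*11 = -99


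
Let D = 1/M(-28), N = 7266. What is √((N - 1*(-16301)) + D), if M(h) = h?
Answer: 5*√184765/14 ≈ 153.52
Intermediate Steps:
D = -1/28 (D = 1/(-28) = -1/28 ≈ -0.035714)
√((N - 1*(-16301)) + D) = √((7266 - 1*(-16301)) - 1/28) = √((7266 + 16301) - 1/28) = √(23567 - 1/28) = √(659875/28) = 5*√184765/14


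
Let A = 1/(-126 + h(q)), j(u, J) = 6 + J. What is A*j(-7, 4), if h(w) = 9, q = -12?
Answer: -10/117 ≈ -0.085470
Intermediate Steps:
A = -1/117 (A = 1/(-126 + 9) = 1/(-117) = -1/117 ≈ -0.0085470)
A*j(-7, 4) = -(6 + 4)/117 = -1/117*10 = -10/117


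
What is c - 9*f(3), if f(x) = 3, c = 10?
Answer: -17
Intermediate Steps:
c - 9*f(3) = 10 - 9*3 = 10 - 27 = -17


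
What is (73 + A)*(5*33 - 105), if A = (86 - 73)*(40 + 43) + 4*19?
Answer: 73680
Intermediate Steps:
A = 1155 (A = 13*83 + 76 = 1079 + 76 = 1155)
(73 + A)*(5*33 - 105) = (73 + 1155)*(5*33 - 105) = 1228*(165 - 105) = 1228*60 = 73680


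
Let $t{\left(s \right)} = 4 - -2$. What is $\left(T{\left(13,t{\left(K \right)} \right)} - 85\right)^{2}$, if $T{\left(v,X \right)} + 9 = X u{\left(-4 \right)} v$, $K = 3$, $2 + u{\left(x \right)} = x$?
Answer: $315844$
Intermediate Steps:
$u{\left(x \right)} = -2 + x$
$t{\left(s \right)} = 6$ ($t{\left(s \right)} = 4 + 2 = 6$)
$T{\left(v,X \right)} = -9 - 6 X v$ ($T{\left(v,X \right)} = -9 + X \left(-2 - 4\right) v = -9 + X \left(- 6 v\right) = -9 - 6 X v$)
$\left(T{\left(13,t{\left(K \right)} \right)} - 85\right)^{2} = \left(\left(-9 - 36 \cdot 13\right) - 85\right)^{2} = \left(\left(-9 - 468\right) - 85\right)^{2} = \left(-477 - 85\right)^{2} = \left(-562\right)^{2} = 315844$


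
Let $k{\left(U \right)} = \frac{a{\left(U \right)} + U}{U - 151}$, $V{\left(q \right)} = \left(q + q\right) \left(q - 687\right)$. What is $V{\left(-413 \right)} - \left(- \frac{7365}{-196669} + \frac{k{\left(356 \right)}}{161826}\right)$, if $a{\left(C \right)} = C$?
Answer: $\frac{2964017673731126611}{3262181153385} \approx 9.086 \cdot 10^{5}$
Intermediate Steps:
$V{\left(q \right)} = 2 q \left(-687 + q\right)$
$k{\left(U \right)} = \frac{2 U}{-151 + U}$ ($k{\left(U \right)} = \frac{U + U}{U - 151} = \frac{2 U}{-151 + U}$)
$V{\left(-413 \right)} - \left(- \frac{7365}{-196669} + \frac{k{\left(356 \right)}}{161826}\right) = 2 \left(-413\right) \left(-687 - 413\right) - \left(- \frac{7365}{-196669} + \frac{2 \cdot 356 \frac{1}{-151 + 356}}{161826}\right) = 2 \left(-413\right) \left(-1100\right) - \left(\left(-7365\right) \left(- \frac{1}{196669}\right) + 2 \cdot 356 \cdot \frac{1}{205} \cdot \frac{1}{161826}\right) = 908600 - \left(\frac{7365}{196669} + 2 \cdot 356 \cdot \frac{1}{205} \cdot \frac{1}{161826}\right) = 908600 - \left(\frac{7365}{196669} + \frac{712}{205} \cdot \frac{1}{161826}\right) = 908600 - \left(\frac{7365}{196669} + \frac{356}{16587165}\right) = 908600 - \frac{122234484389}{3262181153385} = \frac{2964017673731126611}{3262181153385}$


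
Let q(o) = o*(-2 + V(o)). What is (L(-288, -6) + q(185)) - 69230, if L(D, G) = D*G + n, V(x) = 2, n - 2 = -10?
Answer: -67510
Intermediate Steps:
n = -8 (n = 2 - 10 = -8)
q(o) = 0 (q(o) = o*(-2 + 2) = o*0 = 0)
L(D, G) = -8 + D*G (L(D, G) = D*G - 8 = -8 + D*G)
(L(-288, -6) + q(185)) - 69230 = ((-8 - 288*(-6)) + 0) - 69230 = ((-8 + 1728) + 0) - 69230 = (1720 + 0) - 69230 = 1720 - 69230 = -67510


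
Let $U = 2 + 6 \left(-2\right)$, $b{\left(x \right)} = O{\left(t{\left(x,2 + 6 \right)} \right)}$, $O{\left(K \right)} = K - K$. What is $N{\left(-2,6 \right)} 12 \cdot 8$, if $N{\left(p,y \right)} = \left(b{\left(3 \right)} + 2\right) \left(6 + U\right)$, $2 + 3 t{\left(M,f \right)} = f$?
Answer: $-768$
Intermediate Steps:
$t{\left(M,f \right)} = - \frac{2}{3} + \frac{f}{3}$
$O{\left(K \right)} = 0$
$b{\left(x \right)} = 0$
$U = -10$ ($U = 2 - 12 = -10$)
$N{\left(p,y \right)} = -8$ ($N{\left(p,y \right)} = \left(0 + 2\right) \left(6 - 10\right) = 2 \left(-4\right) = -8$)
$N{\left(-2,6 \right)} 12 \cdot 8 = \left(-8\right) 12 \cdot 8 = \left(-96\right) 8 = -768$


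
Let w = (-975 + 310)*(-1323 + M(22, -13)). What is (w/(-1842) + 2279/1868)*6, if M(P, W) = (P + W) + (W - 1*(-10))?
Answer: -815902911/286738 ≈ -2845.5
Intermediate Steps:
M(P, W) = 10 + P + 2*W (M(P, W) = (P + W) + (W + 10) = (P + W) + (10 + W) = 10 + P + 2*W)
w = 875805 (w = (-975 + 310)*(-1323 + (10 + 22 + 2*(-13))) = -665*(-1323 + (10 + 22 - 26)) = -665*(-1323 + 6) = -665*(-1317) = 875805)
(w/(-1842) + 2279/1868)*6 = (875805/(-1842) + 2279/1868)*6 = (875805*(-1/1842) + 2279*(1/1868))*6 = (-291935/614 + 2279/1868)*6 = -271967637/573476*6 = -815902911/286738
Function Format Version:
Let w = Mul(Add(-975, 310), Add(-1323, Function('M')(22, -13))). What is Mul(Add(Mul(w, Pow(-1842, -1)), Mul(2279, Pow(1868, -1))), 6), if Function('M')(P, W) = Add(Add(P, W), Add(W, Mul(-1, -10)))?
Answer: Rational(-815902911, 286738) ≈ -2845.5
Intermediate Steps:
Function('M')(P, W) = Add(10, P, Mul(2, W)) (Function('M')(P, W) = Add(Add(P, W), Add(W, 10)) = Add(Add(P, W), Add(10, W)) = Add(10, P, Mul(2, W)))
w = 875805 (w = Mul(Add(-975, 310), Add(-1323, Add(10, 22, Mul(2, -13)))) = Mul(-665, Add(-1323, Add(10, 22, -26))) = Mul(-665, Add(-1323, 6)) = Mul(-665, -1317) = 875805)
Mul(Add(Mul(w, Pow(-1842, -1)), Mul(2279, Pow(1868, -1))), 6) = Mul(Add(Mul(875805, Pow(-1842, -1)), Mul(2279, Pow(1868, -1))), 6) = Mul(Add(Mul(875805, Rational(-1, 1842)), Mul(2279, Rational(1, 1868))), 6) = Mul(Add(Rational(-291935, 614), Rational(2279, 1868)), 6) = Mul(Rational(-271967637, 573476), 6) = Rational(-815902911, 286738)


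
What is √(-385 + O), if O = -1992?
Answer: I*√2377 ≈ 48.755*I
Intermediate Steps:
√(-385 + O) = √(-385 - 1992) = √(-2377) = I*√2377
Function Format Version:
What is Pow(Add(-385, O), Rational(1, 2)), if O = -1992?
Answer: Mul(I, Pow(2377, Rational(1, 2))) ≈ Mul(48.755, I)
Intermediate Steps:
Pow(Add(-385, O), Rational(1, 2)) = Pow(Add(-385, -1992), Rational(1, 2)) = Pow(-2377, Rational(1, 2)) = Mul(I, Pow(2377, Rational(1, 2)))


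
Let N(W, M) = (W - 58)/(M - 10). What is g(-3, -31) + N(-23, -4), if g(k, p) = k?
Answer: 39/14 ≈ 2.7857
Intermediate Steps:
N(W, M) = (-58 + W)/(-10 + M)
g(-3, -31) + N(-23, -4) = -3 + (-58 - 23)/(-10 - 4) = -3 - 81/(-14) = -3 - 1/14*(-81) = -3 + 81/14 = 39/14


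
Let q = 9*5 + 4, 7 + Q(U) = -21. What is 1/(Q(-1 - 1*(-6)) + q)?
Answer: 1/21 ≈ 0.047619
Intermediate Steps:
Q(U) = -28 (Q(U) = -7 - 21 = -28)
q = 49 (q = 45 + 4 = 49)
1/(Q(-1 - 1*(-6)) + q) = 1/(-28 + 49) = 1/21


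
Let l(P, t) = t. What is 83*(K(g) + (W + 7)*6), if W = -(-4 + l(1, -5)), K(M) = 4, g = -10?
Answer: 8300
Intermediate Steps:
W = 9 (W = -(-4 - 5) = -1*(-9) = 9)
83*(K(g) + (W + 7)*6) = 83*(4 + (9 + 7)*6) = 83*(4 + 16*6) = 83*(4 + 96) = 83*100 = 8300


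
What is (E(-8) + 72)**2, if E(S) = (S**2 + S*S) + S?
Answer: 36864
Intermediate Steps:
E(S) = S + 2*S**2 (E(S) = (S**2 + S**2) + S = 2*S**2 + S = S + 2*S**2)
(E(-8) + 72)**2 = (-8*(1 + 2*(-8)) + 72)**2 = (-8*(1 - 16) + 72)**2 = (-8*(-15) + 72)**2 = (120 + 72)**2 = 192**2 = 36864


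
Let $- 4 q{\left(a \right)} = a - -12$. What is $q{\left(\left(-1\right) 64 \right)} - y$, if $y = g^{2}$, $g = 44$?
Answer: $-1923$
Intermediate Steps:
$y = 1936$ ($y = 44^{2} = 1936$)
$q{\left(a \right)} = -3 - \frac{a}{4}$ ($q{\left(a \right)} = - \frac{a - -12}{4} = - \frac{a + 12}{4} = - \frac{12 + a}{4} = -3 - \frac{a}{4}$)
$q{\left(\left(-1\right) 64 \right)} - y = \left(-3 - \frac{\left(-1\right) 64}{4}\right) - 1936 = \left(-3 - -16\right) - 1936 = \left(-3 + 16\right) - 1936 = 13 - 1936 = -1923$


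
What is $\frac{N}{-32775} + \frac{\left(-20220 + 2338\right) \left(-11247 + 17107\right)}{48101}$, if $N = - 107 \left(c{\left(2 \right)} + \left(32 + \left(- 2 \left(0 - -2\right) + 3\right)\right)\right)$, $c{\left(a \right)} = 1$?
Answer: $- \frac{3434279045176}{1576510275} \approx -2178.4$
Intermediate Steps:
$N = -3424$ ($N = - 107 \left(1 + \left(32 + \left(- 2 \left(0 - -2\right) + 3\right)\right)\right) = - 107 \left(1 + \left(32 + \left(- 2 \left(0 + 2\right) + 3\right)\right)\right) = - 107 \left(1 + \left(32 + \left(\left(-2\right) 2 + 3\right)\right)\right) = - 107 \left(1 + \left(32 + \left(-4 + 3\right)\right)\right) = - 107 \left(1 + \left(32 - 1\right)\right) = - 107 \left(1 + 31\right) = \left(-107\right) 32 = -3424$)
$\frac{N}{-32775} + \frac{\left(-20220 + 2338\right) \left(-11247 + 17107\right)}{48101} = - \frac{3424}{-32775} + \frac{\left(-20220 + 2338\right) \left(-11247 + 17107\right)}{48101} = \left(-3424\right) \left(- \frac{1}{32775}\right) + \left(-17882\right) 5860 \cdot \frac{1}{48101} = \frac{3424}{32775} - \frac{104788520}{48101} = - \frac{3434279045176}{1576510275}$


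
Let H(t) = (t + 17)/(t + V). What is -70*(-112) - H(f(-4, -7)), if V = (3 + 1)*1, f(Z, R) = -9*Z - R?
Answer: 368420/47 ≈ 7838.7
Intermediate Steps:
f(Z, R) = -R - 9*Z
V = 4 (V = 4*1 = 4)
H(t) = (17 + t)/(4 + t) (H(t) = (t + 17)/(t + 4) = (17 + t)/(4 + t))
-70*(-112) - H(f(-4, -7)) = -70*(-112) - (17 + (-1*(-7) - 9*(-4)))/(4 + (-1*(-7) - 9*(-4))) = 7840 - (17 + (7 + 36))/(4 + (7 + 36)) = 7840 - (17 + 43)/(4 + 43) = 7840 - 60/47 = 368420/47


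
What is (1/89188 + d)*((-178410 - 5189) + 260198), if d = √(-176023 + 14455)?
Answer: 76599/89188 + 919188*I*√1122 ≈ 0.85885 + 3.0789e+7*I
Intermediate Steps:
d = 12*I*√1122 (d = √(-161568) = 12*I*√1122 ≈ 401.96*I)
(1/89188 + d)*((-178410 - 5189) + 260198) = (1/89188 + 12*I*√1122)*((-178410 - 5189) + 260198) = (1/89188 + 12*I*√1122)*(-183599 + 260198) = (1/89188 + 12*I*√1122)*76599 = 76599/89188 + 919188*I*√1122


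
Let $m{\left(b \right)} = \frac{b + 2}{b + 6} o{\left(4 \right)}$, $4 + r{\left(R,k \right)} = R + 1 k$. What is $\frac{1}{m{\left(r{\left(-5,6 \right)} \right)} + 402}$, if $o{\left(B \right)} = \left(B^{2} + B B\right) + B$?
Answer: $\frac{1}{390} \approx 0.0025641$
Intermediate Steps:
$o{\left(B \right)} = B + 2 B^{2}$ ($o{\left(B \right)} = \left(B^{2} + B^{2}\right) + B = 2 B^{2} + B = B + 2 B^{2}$)
$r{\left(R,k \right)} = -4 + R + k$ ($r{\left(R,k \right)} = -4 + \left(R + 1 k\right) = -4 + \left(R + k\right) = -4 + R + k$)
$m{\left(b \right)} = \frac{36 \left(2 + b\right)}{6 + b}$ ($m{\left(b \right)} = \frac{b + 2}{b + 6} \cdot 4 \left(1 + 2 \cdot 4\right) = \frac{2 + b}{6 + b} 4 \left(1 + 8\right) = \frac{2 + b}{6 + b} 4 \cdot 9 = \frac{2 + b}{6 + b} 36 = \frac{36 \left(2 + b\right)}{6 + b}$)
$\frac{1}{m{\left(r{\left(-5,6 \right)} \right)} + 402} = \frac{1}{\frac{36 \left(2 - 3\right)}{6 - 3} + 402} = \frac{1}{36 \cdot \frac{1}{3} \left(-1\right) + 402} = \frac{1}{-12 + 402} = \frac{1}{390}$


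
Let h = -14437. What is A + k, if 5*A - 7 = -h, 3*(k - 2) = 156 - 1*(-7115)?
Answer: 79717/15 ≈ 5314.5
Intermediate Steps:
k = 7277/3 (k = 2 + (156 - 1*(-7115))/3 = 2 + (156 + 7115)/3 = 2 + (⅓)*7271 = 2 + 7271/3 = 7277/3 ≈ 2425.7)
A = 14444/5 (A = 7/5 + (-1*(-14437))/5 = 7/5 + (⅕)*14437 = 7/5 + 14437/5 = 14444/5 ≈ 2888.8)
A + k = 14444/5 + 7277/3 = 79717/15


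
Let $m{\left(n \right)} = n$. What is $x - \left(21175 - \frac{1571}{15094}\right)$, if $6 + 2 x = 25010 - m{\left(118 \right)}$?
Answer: $- \frac{131799237}{15094} \approx -8731.9$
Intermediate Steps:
$x = 12443$ ($x = -3 + \frac{25010 - 118}{2} = -3 + \frac{1}{2} \cdot 24892 = -3 + 12446 = 12443$)
$x - \left(21175 - \frac{1571}{15094}\right) = 12443 - \left(21175 - \frac{1571}{15094}\right) = 12443 + \left(\left(-6182 + 1571 \cdot \frac{1}{15094}\right) - 14993\right) = 12443 + \left(\left(-6182 + \frac{1571}{15094}\right) - 14993\right) = 12443 - \frac{319613879}{15094} = - \frac{131799237}{15094}$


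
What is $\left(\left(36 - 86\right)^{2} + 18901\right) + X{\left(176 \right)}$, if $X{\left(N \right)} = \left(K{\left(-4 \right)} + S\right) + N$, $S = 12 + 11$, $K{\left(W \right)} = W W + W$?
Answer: $21612$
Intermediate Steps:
$K{\left(W \right)} = W + W^{2}$ ($K{\left(W \right)} = W^{2} + W = W + W^{2}$)
$S = 23$
$X{\left(N \right)} = 35 + N$ ($X{\left(N \right)} = \left(- 4 \left(1 - 4\right) + 23\right) + N = \left(\left(-4\right) \left(-3\right) + 23\right) + N = \left(12 + 23\right) + N = 35 + N$)
$\left(\left(36 - 86\right)^{2} + 18901\right) + X{\left(176 \right)} = \left(\left(36 - 86\right)^{2} + 18901\right) + \left(35 + 176\right) = \left(\left(-50\right)^{2} + 18901\right) + 211 = \left(2500 + 18901\right) + 211 = 21401 + 211 = 21612$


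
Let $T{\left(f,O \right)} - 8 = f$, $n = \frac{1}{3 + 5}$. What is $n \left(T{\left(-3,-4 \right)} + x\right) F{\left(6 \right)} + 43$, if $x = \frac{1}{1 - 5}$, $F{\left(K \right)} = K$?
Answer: $\frac{745}{16} \approx 46.563$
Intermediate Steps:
$n = \frac{1}{8} \approx 0.125$
$x = - \frac{1}{4}$ ($x = \frac{1}{-4} = - \frac{1}{4} \approx -0.25$)
$T{\left(f,O \right)} = 8 + f$
$n \left(T{\left(-3,-4 \right)} + x\right) F{\left(6 \right)} + 43 = \frac{\left(8 - 3\right) - \frac{1}{4}}{8} \cdot 6 + 43 = \frac{5 - \frac{1}{4}}{8} \cdot 6 + 43 = \frac{1}{8} \cdot \frac{19}{4} \cdot 6 + 43 = \frac{19}{32} \cdot 6 + 43 = \frac{57}{16} + 43 = \frac{745}{16}$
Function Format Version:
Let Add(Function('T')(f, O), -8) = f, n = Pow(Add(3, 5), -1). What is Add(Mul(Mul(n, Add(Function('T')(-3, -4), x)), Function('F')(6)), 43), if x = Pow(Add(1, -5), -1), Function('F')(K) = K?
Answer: Rational(745, 16) ≈ 46.563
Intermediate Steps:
n = Rational(1, 8) (n = Pow(8, -1) = Rational(1, 8) ≈ 0.12500)
x = Rational(-1, 4) (x = Pow(-4, -1) = Rational(-1, 4) ≈ -0.25000)
Function('T')(f, O) = Add(8, f)
Add(Mul(Mul(n, Add(Function('T')(-3, -4), x)), Function('F')(6)), 43) = Add(Mul(Mul(Rational(1, 8), Add(Add(8, -3), Rational(-1, 4))), 6), 43) = Add(Mul(Mul(Rational(1, 8), Add(5, Rational(-1, 4))), 6), 43) = Add(Mul(Mul(Rational(1, 8), Rational(19, 4)), 6), 43) = Add(Mul(Rational(19, 32), 6), 43) = Add(Rational(57, 16), 43) = Rational(745, 16)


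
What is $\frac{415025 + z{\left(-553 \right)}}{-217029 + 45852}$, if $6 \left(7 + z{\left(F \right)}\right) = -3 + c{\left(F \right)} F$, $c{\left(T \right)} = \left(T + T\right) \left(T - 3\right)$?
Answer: $\frac{337569503}{1027062} \approx 328.67$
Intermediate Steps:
$c{\left(T \right)} = 2 T \left(-3 + T\right)$
$z{\left(F \right)} = - \frac{15}{2} + \frac{F^{2} \left(-3 + F\right)}{3}$ ($z{\left(F \right)} = -7 + \frac{-3 + 2 F \left(-3 + F\right) F}{6} = -7 + \frac{-3 + 2 F^{2} \left(-3 + F\right)}{6} = -7 + \left(- \frac{1}{2} + \frac{F^{2} \left(-3 + F\right)}{3}\right) = - \frac{15}{2} + \frac{F^{2} \left(-3 + F\right)}{3}$)
$\frac{415025 + z{\left(-553 \right)}}{-217029 + 45852} = \frac{415025 + \left(- \frac{15}{2} + \frac{\left(-553\right)^{2} \left(-3 - 553\right)}{3}\right)}{-217029 + 45852} = \frac{415025 + \left(- \frac{15}{2} + \frac{1}{3} \cdot 305809 \left(-556\right)\right)}{-171177} = \left(415025 - \frac{340059653}{6}\right) \left(- \frac{1}{171177}\right) = \left(- \frac{337569503}{6}\right) \left(- \frac{1}{171177}\right) = \frac{337569503}{1027062}$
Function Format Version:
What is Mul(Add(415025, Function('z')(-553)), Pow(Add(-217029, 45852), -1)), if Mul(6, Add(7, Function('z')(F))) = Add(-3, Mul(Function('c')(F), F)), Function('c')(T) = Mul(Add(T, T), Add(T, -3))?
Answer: Rational(337569503, 1027062) ≈ 328.67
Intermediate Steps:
Function('c')(T) = Mul(2, T, Add(-3, T)) (Function('c')(T) = Mul(Mul(2, T), Add(-3, T)) = Mul(2, T, Add(-3, T)))
Function('z')(F) = Add(Rational(-15, 2), Mul(Rational(1, 3), Pow(F, 2), Add(-3, F))) (Function('z')(F) = Add(-7, Mul(Rational(1, 6), Add(-3, Mul(Mul(2, F, Add(-3, F)), F)))) = Add(-7, Mul(Rational(1, 6), Add(-3, Mul(2, Pow(F, 2), Add(-3, F))))) = Add(-7, Add(Rational(-1, 2), Mul(Rational(1, 3), Pow(F, 2), Add(-3, F)))) = Add(Rational(-15, 2), Mul(Rational(1, 3), Pow(F, 2), Add(-3, F))))
Mul(Add(415025, Function('z')(-553)), Pow(Add(-217029, 45852), -1)) = Mul(Add(415025, Add(Rational(-15, 2), Mul(Rational(1, 3), Pow(-553, 2), Add(-3, -553)))), Pow(Add(-217029, 45852), -1)) = Mul(Add(415025, Add(Rational(-15, 2), Mul(Rational(1, 3), 305809, -556))), Pow(-171177, -1)) = Mul(Add(415025, Add(Rational(-15, 2), Rational(-170029804, 3))), Rational(-1, 171177)) = Mul(Add(415025, Rational(-340059653, 6)), Rational(-1, 171177)) = Mul(Rational(-337569503, 6), Rational(-1, 171177)) = Rational(337569503, 1027062)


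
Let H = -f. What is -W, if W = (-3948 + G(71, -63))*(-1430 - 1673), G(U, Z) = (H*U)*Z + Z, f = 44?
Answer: 598261503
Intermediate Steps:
H = -44 (H = -1*44 = -44)
G(U, Z) = Z - 44*U*Z (G(U, Z) = (-44*U)*Z + Z = -44*U*Z + Z = Z - 44*U*Z)
W = -598261503 (W = (-3948 - 63*(1 - 44*71))*(-1430 - 1673) = (-3948 - 63*(1 - 3124))*(-3103) = (-3948 - 63*(-3123))*(-3103) = (-3948 + 196749)*(-3103) = 192801*(-3103) = -598261503)
-W = -1*(-598261503) = 598261503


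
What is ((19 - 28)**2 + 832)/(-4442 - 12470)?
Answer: -913/16912 ≈ -0.053985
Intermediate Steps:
((19 - 28)**2 + 832)/(-4442 - 12470) = ((-9)**2 + 832)/(-16912) = (81 + 832)*(-1/16912) = 913*(-1/16912) = -913/16912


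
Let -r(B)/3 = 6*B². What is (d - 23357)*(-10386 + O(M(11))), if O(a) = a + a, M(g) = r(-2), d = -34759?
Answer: 611961480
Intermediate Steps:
r(B) = -18*B²
M(g) = -72 (M(g) = -18*(-2)² = -18*4 = -72)
O(a) = 2*a
(d - 23357)*(-10386 + O(M(11))) = (-34759 - 23357)*(-10386 + 2*(-72)) = -58116*(-10386 - 144) = -58116*(-10530) = 611961480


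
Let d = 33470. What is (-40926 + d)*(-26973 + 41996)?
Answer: -112011488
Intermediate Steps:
(-40926 + d)*(-26973 + 41996) = (-40926 + 33470)*(-26973 + 41996) = -7456*15023 = -112011488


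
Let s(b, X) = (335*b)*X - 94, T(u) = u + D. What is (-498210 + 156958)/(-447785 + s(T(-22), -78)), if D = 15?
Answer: 341252/264969 ≈ 1.2879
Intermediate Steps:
T(u) = 15 + u (T(u) = u + 15 = 15 + u)
s(b, X) = -94 + 335*X*b (s(b, X) = 335*X*b - 94 = -94 + 335*X*b)
(-498210 + 156958)/(-447785 + s(T(-22), -78)) = (-498210 + 156958)/(-447785 + (-94 + 335*(-78)*(15 - 22))) = -341252/(-447785 + (-94 + 335*(-78)*(-7))) = -341252/(-447785 + (-94 + 182910)) = -341252/(-447785 + 182816) = -341252/(-264969) = -341252*(-1/264969) = 341252/264969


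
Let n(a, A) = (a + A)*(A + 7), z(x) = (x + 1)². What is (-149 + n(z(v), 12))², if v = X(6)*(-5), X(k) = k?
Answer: 257859364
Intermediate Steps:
v = -30 (v = 6*(-5) = -30)
z(x) = (1 + x)²
n(a, A) = (7 + A)*(A + a) (n(a, A) = (A + a)*(7 + A) = (7 + A)*(A + a))
(-149 + n(z(v), 12))² = (-149 + (12² + 7*12 + 7*(1 - 30)² + 12*(1 - 30)²))² = (-149 + (144 + 84 + 7*(-29)² + 12*(-29)²))² = (-149 + (144 + 84 + 7*841 + 12*841))² = (-149 + (144 + 84 + 5887 + 10092))² = (-149 + 16207)² = 16058² = 257859364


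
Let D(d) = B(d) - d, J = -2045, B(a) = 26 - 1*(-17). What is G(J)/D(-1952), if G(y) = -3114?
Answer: -1038/665 ≈ -1.5609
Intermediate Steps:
B(a) = 43 (B(a) = 26 + 17 = 43)
D(d) = 43 - d
G(J)/D(-1952) = -3114/(43 - 1*(-1952)) = -3114/(43 + 1952) = -3114/1995 = -3114*1/1995 = -1038/665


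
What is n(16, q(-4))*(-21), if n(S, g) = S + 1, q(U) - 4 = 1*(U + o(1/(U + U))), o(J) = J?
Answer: -357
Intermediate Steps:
q(U) = 4 + U + 1/(2*U) (q(U) = 4 + 1*(U + 1/(U + U)) = 4 + 1*(U + 1/(2*U)) = 4 + (U + 1/(2*U)) = 4 + U + 1/(2*U))
n(S, g) = 1 + S
n(16, q(-4))*(-21) = (1 + 16)*(-21) = 17*(-21) = -357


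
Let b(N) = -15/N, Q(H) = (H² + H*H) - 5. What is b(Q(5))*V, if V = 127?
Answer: -127/3 ≈ -42.333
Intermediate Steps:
Q(H) = -5 + 2*H² (Q(H) = (H² + H²) - 5 = 2*H² - 5 = -5 + 2*H²)
b(Q(5))*V = -15/(-5 + 2*5²)*127 = -15/(-5 + 2*25)*127 = -15/(-5 + 50)*127 = -15/45*127 = -15*1/45*127 = -⅓*127 = -127/3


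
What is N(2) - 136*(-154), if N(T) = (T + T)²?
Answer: 20960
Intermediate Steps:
N(T) = 4*T² (N(T) = (2*T)² = 4*T²)
N(2) - 136*(-154) = 4*2² - 136*(-154) = 4*4 + 20944 = 16 + 20944 = 20960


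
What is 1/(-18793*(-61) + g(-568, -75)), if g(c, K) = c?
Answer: 1/1145805 ≈ 8.7275e-7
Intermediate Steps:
1/(-18793*(-61) + g(-568, -75)) = 1/(-18793*(-61) - 568) = 1/(1146373 - 568) = 1/1145805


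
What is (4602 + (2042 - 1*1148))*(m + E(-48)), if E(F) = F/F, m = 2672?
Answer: 14690808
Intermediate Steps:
E(F) = 1
(4602 + (2042 - 1*1148))*(m + E(-48)) = (4602 + (2042 - 1*1148))*(2672 + 1) = (4602 + (2042 - 1148))*2673 = (4602 + 894)*2673 = 5496*2673 = 14690808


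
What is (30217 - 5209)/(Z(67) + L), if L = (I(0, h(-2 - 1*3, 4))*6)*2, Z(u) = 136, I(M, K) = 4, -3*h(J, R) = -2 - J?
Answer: 3126/23 ≈ 135.91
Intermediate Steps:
h(J, R) = 2/3 + J/3 (h(J, R) = -(-2 - J)/3 = 2/3 + J/3)
L = 48 (L = (4*6)*2 = 24*2 = 48)
(30217 - 5209)/(Z(67) + L) = (30217 - 5209)/(136 + 48) = 25008/184 = 25008*(1/184) = 3126/23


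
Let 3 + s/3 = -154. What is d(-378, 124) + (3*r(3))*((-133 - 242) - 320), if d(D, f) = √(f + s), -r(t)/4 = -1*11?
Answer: -91740 + I*√347 ≈ -91740.0 + 18.628*I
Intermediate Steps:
s = -471 (s = -9 + 3*(-154) = -9 - 462 = -471)
r(t) = 44 (r(t) = -(-4)*11 = -4*(-11) = 44)
d(D, f) = √(-471 + f) (d(D, f) = √(f - 471) = √(-471 + f))
d(-378, 124) + (3*r(3))*((-133 - 242) - 320) = √(-471 + 124) + (3*44)*((-133 - 242) - 320) = √(-347) + 132*(-375 - 320) = I*√347 + 132*(-695) = I*√347 - 91740 = -91740 + I*√347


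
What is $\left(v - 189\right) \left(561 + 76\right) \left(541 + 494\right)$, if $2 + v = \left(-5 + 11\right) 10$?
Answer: $-86367645$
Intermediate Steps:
$v = 58$ ($v = -2 + \left(-5 + 11\right) 10 = -2 + 6 \cdot 10 = -2 + 60 = 58$)
$\left(v - 189\right) \left(561 + 76\right) \left(541 + 494\right) = \left(58 - 189\right) \left(561 + 76\right) \left(541 + 494\right) = - 131 \cdot 637 \cdot 1035 = \left(-131\right) 659295 = -86367645$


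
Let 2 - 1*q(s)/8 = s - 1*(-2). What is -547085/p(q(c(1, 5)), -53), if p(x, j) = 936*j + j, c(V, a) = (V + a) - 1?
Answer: 547085/49661 ≈ 11.016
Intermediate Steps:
c(V, a) = -1 + V + a
q(s) = -8*s (q(s) = 16 - 8*(s - 1*(-2)) = 16 - 8*(s + 2) = 16 - 8*(2 + s) = 16 + (-16 - 8*s) = -8*s)
p(x, j) = 937*j
-547085/p(q(c(1, 5)), -53) = -547085/(937*(-53)) = -547085/(-49661) = -547085*(-1/49661) = 547085/49661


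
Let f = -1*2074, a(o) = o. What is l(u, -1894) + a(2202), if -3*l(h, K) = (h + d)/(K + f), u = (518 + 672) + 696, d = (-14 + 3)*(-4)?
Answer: 13107269/5952 ≈ 2202.2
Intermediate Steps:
d = 44 (d = -11*(-4) = 44)
u = 1886 (u = 1190 + 696 = 1886)
f = -2074
l(h, K) = -(44 + h)/(3*(-2074 + K)) (l(h, K) = -(h + 44)/(3*(K - 2074)) = -(44 + h)/(3*(-2074 + K)))
l(u, -1894) + a(2202) = (-44 - 1*1886)/(3*(-2074 - 1894)) + 2202 = (1/3)*(-44 - 1886)/(-3968) + 2202 = (1/3)*(-1/3968)*(-1930) + 2202 = 965/5952 + 2202 = 13107269/5952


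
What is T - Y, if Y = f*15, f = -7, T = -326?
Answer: -221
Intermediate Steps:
Y = -105 (Y = -7*15 = -105)
T - Y = -326 - 1*(-105) = -326 + 105 = -221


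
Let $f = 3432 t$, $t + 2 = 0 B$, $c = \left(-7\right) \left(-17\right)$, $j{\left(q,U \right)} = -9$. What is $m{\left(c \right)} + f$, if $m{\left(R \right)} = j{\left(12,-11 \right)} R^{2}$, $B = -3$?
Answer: $-134313$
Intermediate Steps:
$c = 119$
$t = -2$ ($t = -2 + 0 \left(-3\right) = -2 + 0 = -2$)
$m{\left(R \right)} = - 9 R^{2}$
$f = -6864$ ($f = 3432 \left(-2\right) = -6864$)
$m{\left(c \right)} + f = - 9 \cdot 119^{2} - 6864 = \left(-9\right) 14161 - 6864 = -127449 - 6864 = -134313$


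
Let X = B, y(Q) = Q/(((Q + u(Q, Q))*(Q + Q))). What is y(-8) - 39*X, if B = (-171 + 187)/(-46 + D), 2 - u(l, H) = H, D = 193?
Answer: -783/196 ≈ -3.9949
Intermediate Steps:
u(l, H) = 2 - H
y(Q) = 1/4 (y(Q) = Q/(((Q + (2 - Q))*(Q + Q))) = Q/((2*(2*Q))) = Q/((4*Q)) = Q*(1/(4*Q)) = 1/4)
B = 16/147 (B = (-171 + 187)/(-46 + 193) = 16/147 ≈ 0.10884)
X = 16/147 ≈ 0.10884
y(-8) - 39*X = 1/4 - 39*16/147 = 1/4 - 208/49 = -783/196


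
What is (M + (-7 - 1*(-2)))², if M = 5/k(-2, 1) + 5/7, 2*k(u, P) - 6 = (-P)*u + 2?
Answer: 529/49 ≈ 10.796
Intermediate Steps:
k(u, P) = 4 - P*u/2 (k(u, P) = 3 + ((-P)*u + 2)/2 = 3 + (-P*u + 2)/2 = 3 + (2 - P*u)/2 = 3 + (1 - P*u/2) = 4 - P*u/2)
M = 12/7 (M = 5/(4 - ½*1*(-2)) + 5/7 = 5/(4 + 1) + 5*(⅐) = 5/5 + 5/7 = 5*(⅕) + 5/7 = 1 + 5/7 = 12/7 ≈ 1.7143)
(M + (-7 - 1*(-2)))² = (12/7 + (-7 - 1*(-2)))² = (12/7 + (-7 + 2))² = (12/7 - 5)² = (-23/7)² = 529/49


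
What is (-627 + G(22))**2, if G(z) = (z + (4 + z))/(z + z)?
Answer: 47403225/121 ≈ 3.9176e+5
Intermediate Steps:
G(z) = (4 + 2*z)/(2*z) (G(z) = (4 + 2*z)/((2*z)) = (4 + 2*z)*(1/(2*z)) = (4 + 2*z)/(2*z))
(-627 + G(22))**2 = (-627 + (2 + 22)/22)**2 = (-627 + (1/22)*24)**2 = (-627 + 12/11)**2 = (-6885/11)**2 = 47403225/121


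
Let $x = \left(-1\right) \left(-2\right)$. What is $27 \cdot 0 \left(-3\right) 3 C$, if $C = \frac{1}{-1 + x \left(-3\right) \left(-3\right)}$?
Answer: $0$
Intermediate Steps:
$x = 2$
$C = \frac{1}{17}$ ($C = \frac{1}{-1 + 2 \left(-3\right) \left(-3\right)} = \frac{1}{-1 - -18} = \frac{1}{-1 + 18} = \frac{1}{17} \approx 0.058824$)
$27 \cdot 0 \left(-3\right) 3 C = 27 \cdot 0 \left(-3\right) 3 \cdot \frac{1}{17} = 27 \cdot 0 \cdot 3 \cdot \frac{1}{17} = 27 \cdot 0 \cdot \frac{1}{17} = 0 \cdot \frac{1}{17} = 0$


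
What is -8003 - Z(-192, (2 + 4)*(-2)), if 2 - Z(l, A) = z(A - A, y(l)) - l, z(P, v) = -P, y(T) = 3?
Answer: -7813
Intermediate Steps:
Z(l, A) = 2 + l (Z(l, A) = 2 - (-(A - A) - l) = 2 - (-1*0 - l) = 2 - (0 - l) = 2 - (-1)*l = 2 + l)
-8003 - Z(-192, (2 + 4)*(-2)) = -8003 - (2 - 192) = -8003 - 1*(-190) = -8003 + 190 = -7813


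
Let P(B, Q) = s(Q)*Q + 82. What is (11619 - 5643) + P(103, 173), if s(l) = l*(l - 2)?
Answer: 5123917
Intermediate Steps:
s(l) = l*(-2 + l)
P(B, Q) = 82 + Q**2*(-2 + Q) (P(B, Q) = (Q*(-2 + Q))*Q + 82 = Q**2*(-2 + Q) + 82 = 82 + Q**2*(-2 + Q))
(11619 - 5643) + P(103, 173) = (11619 - 5643) + (82 + 173**2*(-2 + 173)) = 5976 + (82 + 29929*171) = 5976 + (82 + 5117859) = 5976 + 5117941 = 5123917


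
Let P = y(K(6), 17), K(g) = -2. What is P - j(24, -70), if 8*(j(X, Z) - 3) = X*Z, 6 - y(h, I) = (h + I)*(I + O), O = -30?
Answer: 408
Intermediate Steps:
y(h, I) = 6 - (-30 + I)*(I + h) (y(h, I) = 6 - (h + I)*(I - 30) = 6 - (I + h)*(-30 + I) = 6 - (-30 + I)*(I + h))
j(X, Z) = 3 + X*Z/8 (j(X, Z) = 3 + (X*Z)/8 = 3 + X*Z/8)
P = 201 (P = 6 - 1*17² + 30*17 + 30*(-2) - 1*17*(-2) = 6 - 1*289 + 510 - 60 + 34 = 6 - 289 + 510 - 60 + 34 = 201)
P - j(24, -70) = 201 - (3 + (⅛)*24*(-70)) = 201 - (3 - 210) = 201 - 1*(-207) = 201 + 207 = 408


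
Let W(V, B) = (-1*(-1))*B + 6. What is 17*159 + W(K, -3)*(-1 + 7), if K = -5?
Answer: 2721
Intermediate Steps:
W(V, B) = 6 + B (W(V, B) = 1*B + 6 = B + 6 = 6 + B)
17*159 + W(K, -3)*(-1 + 7) = 17*159 + (6 - 3)*(-1 + 7) = 2703 + 3*6 = 2703 + 18 = 2721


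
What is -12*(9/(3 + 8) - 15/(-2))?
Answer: -1098/11 ≈ -99.818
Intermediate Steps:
-12*(9/(3 + 8) - 15/(-2)) = -12*(9/11 - 15*(-½)) = -12*(9*(1/11) + 15/2) = -12*(9/11 + 15/2) = -12*183/22 = -1098/11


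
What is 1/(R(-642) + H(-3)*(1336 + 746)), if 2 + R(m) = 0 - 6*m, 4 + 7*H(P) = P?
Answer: 1/1768 ≈ 0.00056561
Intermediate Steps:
H(P) = -4/7 + P/7
R(m) = -2 - 6*m (R(m) = -2 + (0 - 6*m) = -2 - 6*m)
1/(R(-642) + H(-3)*(1336 + 746)) = 1/((-2 - 6*(-642)) + (-4/7 + (1/7)*(-3))*(1336 + 746)) = 1/((-2 + 3852) + (-4/7 - 3/7)*2082) = 1/(3850 - 1*2082) = 1/(3850 - 2082) = 1/1768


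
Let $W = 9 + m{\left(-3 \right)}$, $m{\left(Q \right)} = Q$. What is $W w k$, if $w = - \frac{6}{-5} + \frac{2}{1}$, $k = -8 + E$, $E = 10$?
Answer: $\frac{192}{5} \approx 38.4$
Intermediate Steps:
$k = 2$ ($k = -8 + 10 = 2$)
$W = 6$ ($W = 9 - 3 = 6$)
$w = \frac{16}{5}$ ($w = \left(-6\right) \left(- \frac{1}{5}\right) + 2 \cdot 1 = \frac{6}{5} + 2 = \frac{16}{5} \approx 3.2$)
$W w k = 6 \cdot \frac{16}{5} \cdot 2 = \frac{96}{5} \cdot 2 = \frac{192}{5}$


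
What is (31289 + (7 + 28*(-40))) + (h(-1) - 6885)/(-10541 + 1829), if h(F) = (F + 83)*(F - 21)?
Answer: 262902001/8712 ≈ 30177.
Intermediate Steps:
h(F) = (-21 + F)*(83 + F) (h(F) = (83 + F)*(-21 + F) = (-21 + F)*(83 + F))
(31289 + (7 + 28*(-40))) + (h(-1) - 6885)/(-10541 + 1829) = (31289 + (7 + 28*(-40))) + ((-1743 + (-1)**2 + 62*(-1)) - 6885)/(-10541 + 1829) = (31289 + (7 - 1120)) + ((-1743 + 1 - 62) - 6885)/(-8712) = (31289 - 1113) + (-1804 - 6885)*(-1/8712) = 30176 - 8689*(-1/8712) = 30176 + 8689/8712 = 262902001/8712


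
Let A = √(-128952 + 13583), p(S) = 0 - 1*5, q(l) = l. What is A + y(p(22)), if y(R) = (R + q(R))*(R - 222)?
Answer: 2270 + I*√115369 ≈ 2270.0 + 339.66*I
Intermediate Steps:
p(S) = -5 (p(S) = 0 - 5 = -5)
y(R) = 2*R*(-222 + R) (y(R) = (R + R)*(R - 222) = (2*R)*(-222 + R) = 2*R*(-222 + R))
A = I*√115369 (A = √(-115369) = I*√115369 ≈ 339.66*I)
A + y(p(22)) = I*√115369 + 2*(-5)*(-222 - 5) = I*√115369 + 2*(-5)*(-227) = I*√115369 + 2270 = 2270 + I*√115369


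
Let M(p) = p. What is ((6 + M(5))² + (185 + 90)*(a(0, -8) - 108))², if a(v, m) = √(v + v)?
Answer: 874917241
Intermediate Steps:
a(v, m) = √2*√v (a(v, m) = √(2*v) = √2*√v)
((6 + M(5))² + (185 + 90)*(a(0, -8) - 108))² = ((6 + 5)² + (185 + 90)*(√2*√0 - 108))² = (11² + 275*(√2*0 - 108))² = (121 + 275*(0 - 108))² = (121 + 275*(-108))² = (121 - 29700)² = (-29579)² = 874917241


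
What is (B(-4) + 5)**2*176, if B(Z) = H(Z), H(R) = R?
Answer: 176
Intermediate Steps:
B(Z) = Z
(B(-4) + 5)**2*176 = (-4 + 5)**2*176 = 1**2*176 = 1*176 = 176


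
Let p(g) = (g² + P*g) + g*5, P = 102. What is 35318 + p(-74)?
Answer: 32876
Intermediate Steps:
p(g) = g² + 107*g (p(g) = (g² + 102*g) + g*5 = (g² + 102*g) + 5*g = g² + 107*g)
35318 + p(-74) = 35318 - 74*(107 - 74) = 35318 - 74*33 = 35318 - 2442 = 32876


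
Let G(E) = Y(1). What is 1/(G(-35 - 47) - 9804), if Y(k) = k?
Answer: -1/9803 ≈ -0.00010201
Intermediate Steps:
G(E) = 1
1/(G(-35 - 47) - 9804) = 1/(1 - 9804) = 1/(-9803) = -1/9803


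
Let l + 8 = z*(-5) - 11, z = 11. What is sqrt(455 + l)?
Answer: sqrt(381) ≈ 19.519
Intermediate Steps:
l = -74 (l = -8 + (11*(-5) - 11) = -8 + (-55 - 11) = -8 - 66 = -74)
sqrt(455 + l) = sqrt(455 - 74) = sqrt(381)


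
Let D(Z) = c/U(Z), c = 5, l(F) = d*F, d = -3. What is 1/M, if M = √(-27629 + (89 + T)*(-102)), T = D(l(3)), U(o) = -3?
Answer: -I*√36537/36537 ≈ -0.0052316*I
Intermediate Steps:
l(F) = -3*F
D(Z) = -5/3 (D(Z) = 5/(-3) = 5*(-⅓) = -5/3)
T = -5/3 ≈ -1.6667
M = I*√36537 (M = √(-27629 + (89 - 5/3)*(-102)) = √(-27629 + (262/3)*(-102)) = √(-27629 - 8908) = √(-36537) = I*√36537 ≈ 191.15*I)
1/M = 1/(I*√36537) = -I*√36537/36537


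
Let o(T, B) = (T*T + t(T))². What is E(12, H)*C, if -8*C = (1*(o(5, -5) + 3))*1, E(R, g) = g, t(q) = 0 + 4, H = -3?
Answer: 633/2 ≈ 316.50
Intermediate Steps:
t(q) = 4
o(T, B) = (4 + T²)² (o(T, B) = (T*T + 4)² = (T² + 4)² = (4 + T²)²)
C = -211/2 (C = -1*((4 + 5²)² + 3)/8 = -1*((4 + 25)² + 3)/8 = -1*(29² + 3)/8 = -1*(841 + 3)/8 = -1*844/8 = -211/2 ≈ -105.50)
E(12, H)*C = -3*(-211/2) = 633/2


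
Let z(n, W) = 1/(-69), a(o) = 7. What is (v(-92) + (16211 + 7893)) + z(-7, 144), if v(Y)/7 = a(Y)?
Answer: 1666556/69 ≈ 24153.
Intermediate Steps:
z(n, W) = -1/69
v(Y) = 49 (v(Y) = 7*7 = 49)
(v(-92) + (16211 + 7893)) + z(-7, 144) = (49 + (16211 + 7893)) - 1/69 = (49 + 24104) - 1/69 = 24153 - 1/69 = 1666556/69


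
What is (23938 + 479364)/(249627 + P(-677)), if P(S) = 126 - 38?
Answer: 503302/249715 ≈ 2.0155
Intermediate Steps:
P(S) = 88
(23938 + 479364)/(249627 + P(-677)) = (23938 + 479364)/(249627 + 88) = 503302/249715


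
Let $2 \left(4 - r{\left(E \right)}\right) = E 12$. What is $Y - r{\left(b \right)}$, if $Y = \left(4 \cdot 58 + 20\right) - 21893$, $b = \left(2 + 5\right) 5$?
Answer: $-21435$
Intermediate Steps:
$b = 35$ ($b = 7 \cdot 5 = 35$)
$Y = -21641$ ($Y = \left(232 + 20\right) - 21893 = 252 - 21893 = -21641$)
$r{\left(E \right)} = 4 - 6 E$ ($r{\left(E \right)} = 4 - \frac{E 12}{2} = 4 - \frac{12 E}{2} = 4 - 6 E$)
$Y - r{\left(b \right)} = -21641 - \left(4 - 210\right) = -21641 - -206 = -21641 + 206 = -21435$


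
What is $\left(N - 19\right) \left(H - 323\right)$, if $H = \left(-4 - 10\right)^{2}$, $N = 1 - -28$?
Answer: $-1270$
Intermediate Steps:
$N = 29$ ($N = 1 + 28 = 29$)
$H = 196$ ($H = \left(-14\right)^{2} = 196$)
$\left(N - 19\right) \left(H - 323\right) = \left(29 - 19\right) \left(196 - 323\right) = 10 \left(-127\right) = -1270$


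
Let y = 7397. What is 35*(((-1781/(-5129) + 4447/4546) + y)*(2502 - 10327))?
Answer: -47244140643114625/23316434 ≈ -2.0262e+9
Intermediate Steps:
35*(((-1781/(-5129) + 4447/4546) + y)*(2502 - 10327)) = 35*(((-1781/(-5129) + 4447/4546) + 7397)*(2502 - 10327)) = 35*(((-1781*(-1/5129) + 4447*(1/4546)) + 7397)*(-7825)) = 35*(((1781/5129 + 4447/4546) + 7397)*(-7825)) = 35*((30905089/23316434 + 7397)*(-7825)) = 35*((172502567387/23316434)*(-7825)) = 35*(-1349832589803275/23316434) = -47244140643114625/23316434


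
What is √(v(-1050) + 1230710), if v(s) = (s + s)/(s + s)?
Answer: √1230711 ≈ 1109.4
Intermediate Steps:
v(s) = 1 (v(s) = (2*s)/((2*s)) = (2*s)*(1/(2*s)) = 1)
√(v(-1050) + 1230710) = √(1 + 1230710) = √1230711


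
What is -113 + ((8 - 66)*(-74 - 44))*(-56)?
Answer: -383377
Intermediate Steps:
-113 + ((8 - 66)*(-74 - 44))*(-56) = -113 - 58*(-118)*(-56) = -113 + 6844*(-56) = -113 - 383264 = -383377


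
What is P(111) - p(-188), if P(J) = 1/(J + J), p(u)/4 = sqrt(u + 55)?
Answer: 1/222 - 4*I*sqrt(133) ≈ 0.0045045 - 46.13*I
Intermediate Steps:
p(u) = 4*sqrt(55 + u) (p(u) = 4*sqrt(u + 55) = 4*sqrt(55 + u))
P(J) = 1/(2*J)
P(111) - p(-188) = (1/2)/111 - 4*sqrt(55 - 188) = (1/2)*(1/111) - 4*sqrt(-133) = 1/222 - 4*I*sqrt(133)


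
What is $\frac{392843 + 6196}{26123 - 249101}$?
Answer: $- \frac{133013}{74326} \approx -1.7896$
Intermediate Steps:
$\frac{392843 + 6196}{26123 - 249101} = \frac{399039}{-222978} = 399039 \left(- \frac{1}{222978}\right) = - \frac{133013}{74326}$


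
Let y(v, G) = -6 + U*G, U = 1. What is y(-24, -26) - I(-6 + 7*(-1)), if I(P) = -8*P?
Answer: -136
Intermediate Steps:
y(v, G) = -6 + G (y(v, G) = -6 + 1*G = -6 + G)
y(-24, -26) - I(-6 + 7*(-1)) = (-6 - 26) - (-8)*(-6 + 7*(-1)) = -32 - (-8)*(-6 - 7) = -32 - (-8)*(-13) = -32 - 1*104 = -32 - 104 = -136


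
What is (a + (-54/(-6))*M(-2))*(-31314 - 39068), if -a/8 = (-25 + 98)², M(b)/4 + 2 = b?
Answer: 3010660432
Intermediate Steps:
M(b) = -8 + 4*b
a = -42632 (a = -8*(-25 + 98)² = -8*73² = -8*5329 = -42632)
(a + (-54/(-6))*M(-2))*(-31314 - 39068) = (-42632 + (-54/(-6))*(-8 + 4*(-2)))*(-31314 - 39068) = (-42632 + (-54*(-1)/6)*(-8 - 8))*(-70382) = (-42632 - 9*(-1)*(-16))*(-70382) = (-42632 + 9*(-16))*(-70382) = (-42632 - 144)*(-70382) = -42776*(-70382) = 3010660432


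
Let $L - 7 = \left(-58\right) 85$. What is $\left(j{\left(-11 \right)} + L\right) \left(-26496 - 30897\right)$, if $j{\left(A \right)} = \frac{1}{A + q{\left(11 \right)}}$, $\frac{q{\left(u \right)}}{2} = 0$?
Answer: $\frac{3108060522}{11} \approx 2.8255 \cdot 10^{8}$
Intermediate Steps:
$q{\left(u \right)} = 0$ ($q{\left(u \right)} = 2 \cdot 0 = 0$)
$L = -4923$ ($L = 7 - 4930 = -4923$)
$j{\left(A \right)} = \frac{1}{A}$ ($j{\left(A \right)} = \frac{1}{A + 0} = \frac{1}{A}$)
$\left(j{\left(-11 \right)} + L\right) \left(-26496 - 30897\right) = \left(\frac{1}{-11} - 4923\right) \left(-26496 - 30897\right) = \left(- \frac{1}{11} - 4923\right) \left(-57393\right) = \left(- \frac{54154}{11}\right) \left(-57393\right) = \frac{3108060522}{11}$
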